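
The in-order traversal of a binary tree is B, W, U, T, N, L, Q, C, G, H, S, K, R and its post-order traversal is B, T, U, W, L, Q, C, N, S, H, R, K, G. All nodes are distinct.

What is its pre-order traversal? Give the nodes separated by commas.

The last element of post-order is the root; it splits in-order into left and right subtrees.
Root G: left subtree has 8 nodes {B, W, U, T, N, L, Q, C}, right has 4 {H, S, K, R}.
  Root N: left subtree has 4 nodes {B, W, U, T}, right has 3 {L, Q, C}.
    Root W: left subtree has 1 node {B}, right has 2 {U, T}.
      Root U: left subtree has 0 nodes { }, right has 1 {T}.
    Root C: left subtree has 2 nodes {L, Q}, right has 0 { }.
      Root Q: left subtree has 1 node {L}, right has 0 { }.
  Root K: left subtree has 2 nodes {H, S}, right has 1 {R}.
    Root H: left subtree has 0 nodes { }, right has 1 {S}.

G, N, W, B, U, T, C, Q, L, K, H, S, R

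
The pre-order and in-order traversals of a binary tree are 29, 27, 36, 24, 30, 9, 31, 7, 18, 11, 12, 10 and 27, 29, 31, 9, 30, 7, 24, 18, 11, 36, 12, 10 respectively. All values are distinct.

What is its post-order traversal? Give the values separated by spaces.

27 31 9 7 30 11 18 24 10 12 36 29

The first element of pre-order is the root; it splits in-order into left and right subtrees.
Root 29: left subtree has 1 node {27}, right has 10 {31, 9, 30, 7, 24, 18, 11, 36, 12, 10}.
  Root 36: left subtree has 7 nodes {31, 9, 30, 7, 24, 18, 11}, right has 2 {12, 10}.
    Root 24: left subtree has 4 nodes {31, 9, 30, 7}, right has 2 {18, 11}.
      Root 30: left subtree has 2 nodes {31, 9}, right has 1 {7}.
        Root 9: left subtree has 1 node {31}, right has 0 { }.
      Root 18: left subtree has 0 nodes { }, right has 1 {11}.
    Root 12: left subtree has 0 nodes { }, right has 1 {10}.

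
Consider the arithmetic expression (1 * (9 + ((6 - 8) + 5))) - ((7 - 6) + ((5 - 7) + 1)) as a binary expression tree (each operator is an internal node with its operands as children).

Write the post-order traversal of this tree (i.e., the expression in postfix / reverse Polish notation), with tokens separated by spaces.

1 9 6 8 - 5 + + * 7 6 - 5 7 - 1 + + -

Post-order on an expression tree gives postfix notation: for each operator, emit left operand, right operand, then the operator.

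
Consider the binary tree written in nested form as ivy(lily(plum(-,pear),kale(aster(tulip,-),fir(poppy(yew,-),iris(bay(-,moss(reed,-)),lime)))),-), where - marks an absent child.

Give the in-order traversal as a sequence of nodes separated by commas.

In-order visits the left subtree, then the node, then the right subtree.
At ivy: go left to lily.
  At lily: go left to plum.
    At plum: no left child.
    Visit plum.
    At plum: go right to pear.
      pear is a leaf — visit pear.
  Visit lily.
  At lily: go right to kale.
    At kale: go left to aster.
      At aster: go left to tulip.
        tulip is a leaf — visit tulip.
      Visit aster.
      At aster: no right child.
    Visit kale.
    At kale: go right to fir.
      At fir: go left to poppy.
        At poppy: go left to yew.
          yew is a leaf — visit yew.
        Visit poppy.
        At poppy: no right child.
      Visit fir.
      At fir: go right to iris.
        At iris: go left to bay.
          At bay: no left child.
          Visit bay.
          At bay: go right to moss.
            At moss: go left to reed.
              reed is a leaf — visit reed.
            Visit moss.
            At moss: no right child.
        Visit iris.
        At iris: go right to lime.
          lime is a leaf — visit lime.
Visit ivy.
At ivy: no right child.

plum, pear, lily, tulip, aster, kale, yew, poppy, fir, bay, reed, moss, iris, lime, ivy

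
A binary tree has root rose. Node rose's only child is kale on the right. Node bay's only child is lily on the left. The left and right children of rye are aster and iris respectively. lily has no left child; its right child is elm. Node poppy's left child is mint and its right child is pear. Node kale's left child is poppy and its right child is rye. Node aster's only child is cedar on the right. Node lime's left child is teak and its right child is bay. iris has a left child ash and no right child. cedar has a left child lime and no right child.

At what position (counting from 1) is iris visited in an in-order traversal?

In-order visits the left subtree, then the node, then the right subtree.
At rose: no left child.
Visit rose.
At rose: go right to kale.
  At kale: go left to poppy.
    At poppy: go left to mint.
      mint is a leaf — visit mint.
    Visit poppy.
    At poppy: go right to pear.
      pear is a leaf — visit pear.
  Visit kale.
  At kale: go right to rye.
    At rye: go left to aster.
      At aster: no left child.
      Visit aster.
      At aster: go right to cedar.
        At cedar: go left to lime.
          At lime: go left to teak.
            teak is a leaf — visit teak.
          Visit lime.
          At lime: go right to bay.
            At bay: go left to lily.
              At lily: no left child.
              Visit lily.
              At lily: go right to elm.
                elm is a leaf — visit elm.
            Visit bay.
            At bay: no right child.
        Visit cedar.
        At cedar: no right child.
    Visit rye.
    At rye: go right to iris.
      At iris: go left to ash.
        ash is a leaf — visit ash.
      Visit iris.
      At iris: no right child.
Full in-order sequence: rose, mint, poppy, pear, kale, aster, teak, lime, lily, elm, bay, cedar, rye, ash, iris.

15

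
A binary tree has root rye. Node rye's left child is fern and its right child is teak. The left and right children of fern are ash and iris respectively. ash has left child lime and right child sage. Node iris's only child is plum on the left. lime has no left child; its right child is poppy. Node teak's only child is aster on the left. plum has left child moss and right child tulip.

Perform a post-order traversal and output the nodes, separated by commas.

poppy, lime, sage, ash, moss, tulip, plum, iris, fern, aster, teak, rye

Post-order visits the left subtree, then the right subtree, then the node.
At rye: go left to fern.
  At fern: go left to ash.
    At ash: go left to lime.
      At lime: no left child.
      At lime: go right to poppy.
        poppy is a leaf — visit poppy.
      Visit lime.
    At ash: go right to sage.
      sage is a leaf — visit sage.
    Visit ash.
  At fern: go right to iris.
    At iris: go left to plum.
      At plum: go left to moss.
        moss is a leaf — visit moss.
      At plum: go right to tulip.
        tulip is a leaf — visit tulip.
      Visit plum.
    At iris: no right child.
    Visit iris.
  Visit fern.
At rye: go right to teak.
  At teak: go left to aster.
    aster is a leaf — visit aster.
  At teak: no right child.
  Visit teak.
Visit rye.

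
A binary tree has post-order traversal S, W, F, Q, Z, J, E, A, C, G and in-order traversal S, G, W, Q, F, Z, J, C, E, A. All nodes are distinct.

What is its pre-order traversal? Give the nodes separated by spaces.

G S C J Z Q W F A E

The last element of post-order is the root; it splits in-order into left and right subtrees.
Root G: left subtree has 1 node {S}, right has 8 {W, Q, F, Z, J, C, E, A}.
  Root C: left subtree has 5 nodes {W, Q, F, Z, J}, right has 2 {E, A}.
    Root J: left subtree has 4 nodes {W, Q, F, Z}, right has 0 { }.
      Root Z: left subtree has 3 nodes {W, Q, F}, right has 0 { }.
        Root Q: left subtree has 1 node {W}, right has 1 {F}.
    Root A: left subtree has 1 node {E}, right has 0 { }.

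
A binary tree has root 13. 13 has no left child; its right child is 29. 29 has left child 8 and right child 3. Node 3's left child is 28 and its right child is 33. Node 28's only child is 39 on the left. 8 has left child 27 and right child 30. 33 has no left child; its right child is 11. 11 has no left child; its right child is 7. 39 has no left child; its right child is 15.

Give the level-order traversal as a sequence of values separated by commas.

13, 29, 8, 3, 27, 30, 28, 33, 39, 11, 15, 7

Level-order visits nodes level by level from the root, left to right within each level.
Level 0: 13
Level 1: 29
Level 2: 8, 3
Level 3: 27, 30, 28, 33
Level 4: 39, 11
Level 5: 15, 7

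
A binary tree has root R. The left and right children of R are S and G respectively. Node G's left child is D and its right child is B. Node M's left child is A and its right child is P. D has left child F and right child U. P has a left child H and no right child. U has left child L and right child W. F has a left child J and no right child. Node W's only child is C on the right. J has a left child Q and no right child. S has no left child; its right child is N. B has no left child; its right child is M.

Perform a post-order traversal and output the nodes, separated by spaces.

Post-order visits the left subtree, then the right subtree, then the node.
At R: go left to S.
  At S: no left child.
  At S: go right to N.
    N is a leaf — visit N.
  Visit S.
At R: go right to G.
  At G: go left to D.
    At D: go left to F.
      At F: go left to J.
        At J: go left to Q.
          Q is a leaf — visit Q.
        At J: no right child.
        Visit J.
      At F: no right child.
      Visit F.
    At D: go right to U.
      At U: go left to L.
        L is a leaf — visit L.
      At U: go right to W.
        At W: no left child.
        At W: go right to C.
          C is a leaf — visit C.
        Visit W.
      Visit U.
    Visit D.
  At G: go right to B.
    At B: no left child.
    At B: go right to M.
      At M: go left to A.
        A is a leaf — visit A.
      At M: go right to P.
        At P: go left to H.
          H is a leaf — visit H.
        At P: no right child.
        Visit P.
      Visit M.
    Visit B.
  Visit G.
Visit R.

N S Q J F L C W U D A H P M B G R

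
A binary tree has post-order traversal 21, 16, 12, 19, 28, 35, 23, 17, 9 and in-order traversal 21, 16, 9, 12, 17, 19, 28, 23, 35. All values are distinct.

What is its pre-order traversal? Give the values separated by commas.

The last element of post-order is the root; it splits in-order into left and right subtrees.
Root 9: left subtree has 2 nodes {21, 16}, right has 6 {12, 17, 19, 28, 23, 35}.
  Root 16: left subtree has 1 node {21}, right has 0 { }.
  Root 17: left subtree has 1 node {12}, right has 4 {19, 28, 23, 35}.
    Root 23: left subtree has 2 nodes {19, 28}, right has 1 {35}.
      Root 28: left subtree has 1 node {19}, right has 0 { }.

9, 16, 21, 17, 12, 23, 28, 19, 35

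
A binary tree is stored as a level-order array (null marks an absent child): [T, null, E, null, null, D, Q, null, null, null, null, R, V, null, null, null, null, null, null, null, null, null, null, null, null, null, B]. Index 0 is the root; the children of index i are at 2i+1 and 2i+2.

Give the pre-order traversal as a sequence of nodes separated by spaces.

Pre-order visits the node, then its left subtree, then its right subtree.
Visit T.
At T: no left child.
At T: go right to E.
  Visit E.
  At E: go left to D.
    Visit D.
    At D: go left to R.
      R is a leaf — visit R.
    At D: go right to V.
      Visit V.
      At V: no left child.
      At V: go right to B.
        B is a leaf — visit B.
  At E: go right to Q.
    Q is a leaf — visit Q.

T E D R V B Q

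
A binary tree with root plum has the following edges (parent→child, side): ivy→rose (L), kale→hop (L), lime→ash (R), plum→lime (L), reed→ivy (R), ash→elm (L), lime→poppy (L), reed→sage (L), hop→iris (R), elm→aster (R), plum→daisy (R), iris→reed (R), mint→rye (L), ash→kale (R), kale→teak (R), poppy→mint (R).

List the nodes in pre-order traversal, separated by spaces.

Pre-order visits the node, then its left subtree, then its right subtree.
Visit plum.
At plum: go left to lime.
  Visit lime.
  At lime: go left to poppy.
    Visit poppy.
    At poppy: no left child.
    At poppy: go right to mint.
      Visit mint.
      At mint: go left to rye.
        rye is a leaf — visit rye.
      At mint: no right child.
  At lime: go right to ash.
    Visit ash.
    At ash: go left to elm.
      Visit elm.
      At elm: no left child.
      At elm: go right to aster.
        aster is a leaf — visit aster.
    At ash: go right to kale.
      Visit kale.
      At kale: go left to hop.
        Visit hop.
        At hop: no left child.
        At hop: go right to iris.
          Visit iris.
          At iris: no left child.
          At iris: go right to reed.
            Visit reed.
            At reed: go left to sage.
              sage is a leaf — visit sage.
            At reed: go right to ivy.
              Visit ivy.
              At ivy: go left to rose.
                rose is a leaf — visit rose.
              At ivy: no right child.
      At kale: go right to teak.
        teak is a leaf — visit teak.
At plum: go right to daisy.
  daisy is a leaf — visit daisy.

plum lime poppy mint rye ash elm aster kale hop iris reed sage ivy rose teak daisy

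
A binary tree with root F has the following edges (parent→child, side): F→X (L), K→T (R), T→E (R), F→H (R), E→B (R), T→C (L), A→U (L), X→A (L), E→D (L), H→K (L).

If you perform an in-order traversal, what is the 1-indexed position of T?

In-order visits the left subtree, then the node, then the right subtree.
At F: go left to X.
  At X: go left to A.
    At A: go left to U.
      U is a leaf — visit U.
    Visit A.
    At A: no right child.
  Visit X.
  At X: no right child.
Visit F.
At F: go right to H.
  At H: go left to K.
    At K: no left child.
    Visit K.
    At K: go right to T.
      At T: go left to C.
        C is a leaf — visit C.
      Visit T.
      At T: go right to E.
        At E: go left to D.
          D is a leaf — visit D.
        Visit E.
        At E: go right to B.
          B is a leaf — visit B.
  Visit H.
  At H: no right child.
Full in-order sequence: U, A, X, F, K, C, T, D, E, B, H.

7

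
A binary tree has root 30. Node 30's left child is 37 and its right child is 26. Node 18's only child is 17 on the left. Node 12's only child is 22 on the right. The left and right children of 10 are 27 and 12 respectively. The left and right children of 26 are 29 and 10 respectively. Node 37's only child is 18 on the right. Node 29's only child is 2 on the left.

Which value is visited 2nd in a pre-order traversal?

37

Pre-order visits the node, then its left subtree, then its right subtree.
Visit 30.
At 30: go left to 37.
  Visit 37.
  At 37: no left child.
  At 37: go right to 18.
    Visit 18.
    At 18: go left to 17.
      17 is a leaf — visit 17.
    At 18: no right child.
At 30: go right to 26.
  Visit 26.
  At 26: go left to 29.
    Visit 29.
    At 29: go left to 2.
      2 is a leaf — visit 2.
    At 29: no right child.
  At 26: go right to 10.
    Visit 10.
    At 10: go left to 27.
      27 is a leaf — visit 27.
    At 10: go right to 12.
      Visit 12.
      At 12: no left child.
      At 12: go right to 22.
        22 is a leaf — visit 22.
Full pre-order sequence: 30, 37, 18, 17, 26, 29, 2, 10, 27, 12, 22.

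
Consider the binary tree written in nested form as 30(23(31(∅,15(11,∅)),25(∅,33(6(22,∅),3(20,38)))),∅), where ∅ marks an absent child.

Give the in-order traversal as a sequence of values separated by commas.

31, 11, 15, 23, 25, 22, 6, 33, 20, 3, 38, 30

In-order visits the left subtree, then the node, then the right subtree.
At 30: go left to 23.
  At 23: go left to 31.
    At 31: no left child.
    Visit 31.
    At 31: go right to 15.
      At 15: go left to 11.
        11 is a leaf — visit 11.
      Visit 15.
      At 15: no right child.
  Visit 23.
  At 23: go right to 25.
    At 25: no left child.
    Visit 25.
    At 25: go right to 33.
      At 33: go left to 6.
        At 6: go left to 22.
          22 is a leaf — visit 22.
        Visit 6.
        At 6: no right child.
      Visit 33.
      At 33: go right to 3.
        At 3: go left to 20.
          20 is a leaf — visit 20.
        Visit 3.
        At 3: go right to 38.
          38 is a leaf — visit 38.
Visit 30.
At 30: no right child.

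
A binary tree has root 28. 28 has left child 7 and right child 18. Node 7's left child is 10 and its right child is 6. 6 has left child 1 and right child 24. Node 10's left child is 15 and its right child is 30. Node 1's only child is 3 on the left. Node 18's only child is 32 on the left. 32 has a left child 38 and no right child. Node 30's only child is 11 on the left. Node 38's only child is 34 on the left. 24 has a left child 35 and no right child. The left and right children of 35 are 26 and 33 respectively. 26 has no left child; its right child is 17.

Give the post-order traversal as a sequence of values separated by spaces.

Post-order visits the left subtree, then the right subtree, then the node.
At 28: go left to 7.
  At 7: go left to 10.
    At 10: go left to 15.
      15 is a leaf — visit 15.
    At 10: go right to 30.
      At 30: go left to 11.
        11 is a leaf — visit 11.
      At 30: no right child.
      Visit 30.
    Visit 10.
  At 7: go right to 6.
    At 6: go left to 1.
      At 1: go left to 3.
        3 is a leaf — visit 3.
      At 1: no right child.
      Visit 1.
    At 6: go right to 24.
      At 24: go left to 35.
        At 35: go left to 26.
          At 26: no left child.
          At 26: go right to 17.
            17 is a leaf — visit 17.
          Visit 26.
        At 35: go right to 33.
          33 is a leaf — visit 33.
        Visit 35.
      At 24: no right child.
      Visit 24.
    Visit 6.
  Visit 7.
At 28: go right to 18.
  At 18: go left to 32.
    At 32: go left to 38.
      At 38: go left to 34.
        34 is a leaf — visit 34.
      At 38: no right child.
      Visit 38.
    At 32: no right child.
    Visit 32.
  At 18: no right child.
  Visit 18.
Visit 28.

15 11 30 10 3 1 17 26 33 35 24 6 7 34 38 32 18 28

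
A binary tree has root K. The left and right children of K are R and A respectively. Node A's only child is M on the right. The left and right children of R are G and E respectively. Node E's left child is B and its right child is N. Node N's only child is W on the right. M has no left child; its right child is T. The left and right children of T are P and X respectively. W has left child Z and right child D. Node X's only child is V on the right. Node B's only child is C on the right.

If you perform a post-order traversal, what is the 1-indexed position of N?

7

Post-order visits the left subtree, then the right subtree, then the node.
At K: go left to R.
  At R: go left to G.
    G is a leaf — visit G.
  At R: go right to E.
    At E: go left to B.
      At B: no left child.
      At B: go right to C.
        C is a leaf — visit C.
      Visit B.
    At E: go right to N.
      At N: no left child.
      At N: go right to W.
        At W: go left to Z.
          Z is a leaf — visit Z.
        At W: go right to D.
          D is a leaf — visit D.
        Visit W.
      Visit N.
    Visit E.
  Visit R.
At K: go right to A.
  At A: no left child.
  At A: go right to M.
    At M: no left child.
    At M: go right to T.
      At T: go left to P.
        P is a leaf — visit P.
      At T: go right to X.
        At X: no left child.
        At X: go right to V.
          V is a leaf — visit V.
        Visit X.
      Visit T.
    Visit M.
  Visit A.
Visit K.
Full post-order sequence: G, C, B, Z, D, W, N, E, R, P, V, X, T, M, A, K.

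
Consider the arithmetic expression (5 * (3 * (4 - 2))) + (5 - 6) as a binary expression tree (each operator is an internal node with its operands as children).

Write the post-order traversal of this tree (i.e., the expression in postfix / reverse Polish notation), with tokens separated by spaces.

5 3 4 2 - * * 5 6 - +

Post-order on an expression tree gives postfix notation: for each operator, emit left operand, right operand, then the operator.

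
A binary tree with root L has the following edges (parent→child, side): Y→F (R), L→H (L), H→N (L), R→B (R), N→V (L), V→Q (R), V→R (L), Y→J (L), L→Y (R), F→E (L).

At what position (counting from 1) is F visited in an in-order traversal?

11

In-order visits the left subtree, then the node, then the right subtree.
At L: go left to H.
  At H: go left to N.
    At N: go left to V.
      At V: go left to R.
        At R: no left child.
        Visit R.
        At R: go right to B.
          B is a leaf — visit B.
      Visit V.
      At V: go right to Q.
        Q is a leaf — visit Q.
    Visit N.
    At N: no right child.
  Visit H.
  At H: no right child.
Visit L.
At L: go right to Y.
  At Y: go left to J.
    J is a leaf — visit J.
  Visit Y.
  At Y: go right to F.
    At F: go left to E.
      E is a leaf — visit E.
    Visit F.
    At F: no right child.
Full in-order sequence: R, B, V, Q, N, H, L, J, Y, E, F.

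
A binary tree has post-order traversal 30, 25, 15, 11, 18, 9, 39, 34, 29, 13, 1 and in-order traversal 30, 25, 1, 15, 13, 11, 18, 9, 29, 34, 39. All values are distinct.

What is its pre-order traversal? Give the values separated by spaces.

The last element of post-order is the root; it splits in-order into left and right subtrees.
Root 1: left subtree has 2 nodes {30, 25}, right has 8 {15, 13, 11, 18, 9, 29, 34, 39}.
  Root 25: left subtree has 1 node {30}, right has 0 { }.
  Root 13: left subtree has 1 node {15}, right has 6 {11, 18, 9, 29, 34, 39}.
    Root 29: left subtree has 3 nodes {11, 18, 9}, right has 2 {34, 39}.
      Root 9: left subtree has 2 nodes {11, 18}, right has 0 { }.
        Root 18: left subtree has 1 node {11}, right has 0 { }.
      Root 34: left subtree has 0 nodes { }, right has 1 {39}.

1 25 30 13 15 29 9 18 11 34 39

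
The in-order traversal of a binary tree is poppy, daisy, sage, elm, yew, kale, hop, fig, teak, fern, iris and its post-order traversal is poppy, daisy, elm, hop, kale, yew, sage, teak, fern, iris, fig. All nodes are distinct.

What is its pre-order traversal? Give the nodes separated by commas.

The last element of post-order is the root; it splits in-order into left and right subtrees.
Root fig: left subtree has 7 nodes {poppy, daisy, sage, elm, yew, kale, hop}, right has 3 {teak, fern, iris}.
  Root sage: left subtree has 2 nodes {poppy, daisy}, right has 4 {elm, yew, kale, hop}.
    Root daisy: left subtree has 1 node {poppy}, right has 0 { }.
    Root yew: left subtree has 1 node {elm}, right has 2 {kale, hop}.
      Root kale: left subtree has 0 nodes { }, right has 1 {hop}.
  Root iris: left subtree has 2 nodes {teak, fern}, right has 0 { }.
    Root fern: left subtree has 1 node {teak}, right has 0 { }.

fig, sage, daisy, poppy, yew, elm, kale, hop, iris, fern, teak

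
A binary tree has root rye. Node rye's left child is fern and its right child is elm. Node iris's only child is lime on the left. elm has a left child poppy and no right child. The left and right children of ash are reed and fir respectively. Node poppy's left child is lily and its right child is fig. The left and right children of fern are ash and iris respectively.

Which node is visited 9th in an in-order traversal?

poppy

In-order visits the left subtree, then the node, then the right subtree.
At rye: go left to fern.
  At fern: go left to ash.
    At ash: go left to reed.
      reed is a leaf — visit reed.
    Visit ash.
    At ash: go right to fir.
      fir is a leaf — visit fir.
  Visit fern.
  At fern: go right to iris.
    At iris: go left to lime.
      lime is a leaf — visit lime.
    Visit iris.
    At iris: no right child.
Visit rye.
At rye: go right to elm.
  At elm: go left to poppy.
    At poppy: go left to lily.
      lily is a leaf — visit lily.
    Visit poppy.
    At poppy: go right to fig.
      fig is a leaf — visit fig.
  Visit elm.
  At elm: no right child.
Full in-order sequence: reed, ash, fir, fern, lime, iris, rye, lily, poppy, fig, elm.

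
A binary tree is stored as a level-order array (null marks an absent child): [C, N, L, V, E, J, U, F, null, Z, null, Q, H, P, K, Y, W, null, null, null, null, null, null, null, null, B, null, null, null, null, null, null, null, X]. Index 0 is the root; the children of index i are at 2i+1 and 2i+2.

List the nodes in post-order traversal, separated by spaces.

Y X W F V Z E N Q B H J P K U L C

Post-order visits the left subtree, then the right subtree, then the node.
At C: go left to N.
  At N: go left to V.
    At V: go left to F.
      At F: go left to Y.
        Y is a leaf — visit Y.
      At F: go right to W.
        At W: go left to X.
          X is a leaf — visit X.
        At W: no right child.
        Visit W.
      Visit F.
    At V: no right child.
    Visit V.
  At N: go right to E.
    At E: go left to Z.
      Z is a leaf — visit Z.
    At E: no right child.
    Visit E.
  Visit N.
At C: go right to L.
  At L: go left to J.
    At J: go left to Q.
      Q is a leaf — visit Q.
    At J: go right to H.
      At H: go left to B.
        B is a leaf — visit B.
      At H: no right child.
      Visit H.
    Visit J.
  At L: go right to U.
    At U: go left to P.
      P is a leaf — visit P.
    At U: go right to K.
      K is a leaf — visit K.
    Visit U.
  Visit L.
Visit C.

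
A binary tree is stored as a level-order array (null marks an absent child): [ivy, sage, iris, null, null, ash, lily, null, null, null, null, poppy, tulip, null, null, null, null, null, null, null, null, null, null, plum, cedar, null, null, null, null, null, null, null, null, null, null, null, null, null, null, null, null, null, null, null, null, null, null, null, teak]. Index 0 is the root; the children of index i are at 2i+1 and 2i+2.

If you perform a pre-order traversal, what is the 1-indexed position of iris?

Pre-order visits the node, then its left subtree, then its right subtree.
Visit ivy.
At ivy: go left to sage.
  sage is a leaf — visit sage.
At ivy: go right to iris.
  Visit iris.
  At iris: go left to ash.
    Visit ash.
    At ash: go left to poppy.
      Visit poppy.
      At poppy: go left to plum.
        Visit plum.
        At plum: no left child.
        At plum: go right to teak.
          teak is a leaf — visit teak.
      At poppy: go right to cedar.
        cedar is a leaf — visit cedar.
    At ash: go right to tulip.
      tulip is a leaf — visit tulip.
  At iris: go right to lily.
    lily is a leaf — visit lily.
Full pre-order sequence: ivy, sage, iris, ash, poppy, plum, teak, cedar, tulip, lily.

3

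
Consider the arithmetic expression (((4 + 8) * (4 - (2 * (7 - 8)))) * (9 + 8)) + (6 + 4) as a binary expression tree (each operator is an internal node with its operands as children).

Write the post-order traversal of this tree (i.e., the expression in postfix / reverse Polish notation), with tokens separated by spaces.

4 8 + 4 2 7 8 - * - * 9 8 + * 6 4 + +

Post-order on an expression tree gives postfix notation: for each operator, emit left operand, right operand, then the operator.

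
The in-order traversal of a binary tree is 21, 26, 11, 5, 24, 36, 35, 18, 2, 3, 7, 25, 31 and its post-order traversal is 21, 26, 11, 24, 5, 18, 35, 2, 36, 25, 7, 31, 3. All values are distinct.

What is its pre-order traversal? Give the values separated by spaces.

3 36 5 11 26 21 24 2 35 18 31 7 25

The last element of post-order is the root; it splits in-order into left and right subtrees.
Root 3: left subtree has 9 nodes {21, 26, 11, 5, 24, 36, 35, 18, 2}, right has 3 {7, 25, 31}.
  Root 36: left subtree has 5 nodes {21, 26, 11, 5, 24}, right has 3 {35, 18, 2}.
    Root 5: left subtree has 3 nodes {21, 26, 11}, right has 1 {24}.
      Root 11: left subtree has 2 nodes {21, 26}, right has 0 { }.
        Root 26: left subtree has 1 node {21}, right has 0 { }.
    Root 2: left subtree has 2 nodes {35, 18}, right has 0 { }.
      Root 35: left subtree has 0 nodes { }, right has 1 {18}.
  Root 31: left subtree has 2 nodes {7, 25}, right has 0 { }.
    Root 7: left subtree has 0 nodes { }, right has 1 {25}.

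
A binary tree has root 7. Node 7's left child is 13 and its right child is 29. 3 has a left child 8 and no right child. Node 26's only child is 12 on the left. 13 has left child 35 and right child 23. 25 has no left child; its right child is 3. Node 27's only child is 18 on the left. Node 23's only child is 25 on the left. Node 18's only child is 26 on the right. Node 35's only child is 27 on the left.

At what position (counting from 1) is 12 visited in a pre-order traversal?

Pre-order visits the node, then its left subtree, then its right subtree.
Visit 7.
At 7: go left to 13.
  Visit 13.
  At 13: go left to 35.
    Visit 35.
    At 35: go left to 27.
      Visit 27.
      At 27: go left to 18.
        Visit 18.
        At 18: no left child.
        At 18: go right to 26.
          Visit 26.
          At 26: go left to 12.
            12 is a leaf — visit 12.
          At 26: no right child.
      At 27: no right child.
    At 35: no right child.
  At 13: go right to 23.
    Visit 23.
    At 23: go left to 25.
      Visit 25.
      At 25: no left child.
      At 25: go right to 3.
        Visit 3.
        At 3: go left to 8.
          8 is a leaf — visit 8.
        At 3: no right child.
    At 23: no right child.
At 7: go right to 29.
  29 is a leaf — visit 29.
Full pre-order sequence: 7, 13, 35, 27, 18, 26, 12, 23, 25, 3, 8, 29.

7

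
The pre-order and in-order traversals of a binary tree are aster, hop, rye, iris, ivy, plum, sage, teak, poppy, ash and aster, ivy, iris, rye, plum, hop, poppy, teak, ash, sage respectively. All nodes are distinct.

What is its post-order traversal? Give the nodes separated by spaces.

ivy iris plum rye poppy ash teak sage hop aster

The first element of pre-order is the root; it splits in-order into left and right subtrees.
Root aster: left subtree has 0 nodes { }, right has 9 {ivy, iris, rye, plum, hop, poppy, teak, ash, sage}.
  Root hop: left subtree has 4 nodes {ivy, iris, rye, plum}, right has 4 {poppy, teak, ash, sage}.
    Root rye: left subtree has 2 nodes {ivy, iris}, right has 1 {plum}.
      Root iris: left subtree has 1 node {ivy}, right has 0 { }.
    Root sage: left subtree has 3 nodes {poppy, teak, ash}, right has 0 { }.
      Root teak: left subtree has 1 node {poppy}, right has 1 {ash}.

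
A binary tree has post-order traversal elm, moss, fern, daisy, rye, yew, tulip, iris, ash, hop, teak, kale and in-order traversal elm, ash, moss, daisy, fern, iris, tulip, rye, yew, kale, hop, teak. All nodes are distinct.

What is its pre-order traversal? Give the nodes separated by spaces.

The last element of post-order is the root; it splits in-order into left and right subtrees.
Root kale: left subtree has 9 nodes {elm, ash, moss, daisy, fern, iris, tulip, rye, yew}, right has 2 {hop, teak}.
  Root ash: left subtree has 1 node {elm}, right has 7 {moss, daisy, fern, iris, tulip, rye, yew}.
    Root iris: left subtree has 3 nodes {moss, daisy, fern}, right has 3 {tulip, rye, yew}.
      Root daisy: left subtree has 1 node {moss}, right has 1 {fern}.
      Root tulip: left subtree has 0 nodes { }, right has 2 {rye, yew}.
        Root yew: left subtree has 1 node {rye}, right has 0 { }.
  Root teak: left subtree has 1 node {hop}, right has 0 { }.

kale ash elm iris daisy moss fern tulip yew rye teak hop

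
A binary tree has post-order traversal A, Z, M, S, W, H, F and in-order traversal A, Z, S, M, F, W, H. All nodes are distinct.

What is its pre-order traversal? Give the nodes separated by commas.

F, S, Z, A, M, H, W

The last element of post-order is the root; it splits in-order into left and right subtrees.
Root F: left subtree has 4 nodes {A, Z, S, M}, right has 2 {W, H}.
  Root S: left subtree has 2 nodes {A, Z}, right has 1 {M}.
    Root Z: left subtree has 1 node {A}, right has 0 { }.
  Root H: left subtree has 1 node {W}, right has 0 { }.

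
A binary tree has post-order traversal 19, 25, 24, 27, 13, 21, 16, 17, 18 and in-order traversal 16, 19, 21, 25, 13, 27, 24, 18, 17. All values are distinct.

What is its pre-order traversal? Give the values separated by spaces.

18 16 21 19 13 25 27 24 17

The last element of post-order is the root; it splits in-order into left and right subtrees.
Root 18: left subtree has 7 nodes {16, 19, 21, 25, 13, 27, 24}, right has 1 {17}.
  Root 16: left subtree has 0 nodes { }, right has 6 {19, 21, 25, 13, 27, 24}.
    Root 21: left subtree has 1 node {19}, right has 4 {25, 13, 27, 24}.
      Root 13: left subtree has 1 node {25}, right has 2 {27, 24}.
        Root 27: left subtree has 0 nodes { }, right has 1 {24}.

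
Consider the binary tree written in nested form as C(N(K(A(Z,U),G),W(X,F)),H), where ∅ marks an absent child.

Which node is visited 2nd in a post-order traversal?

Post-order visits the left subtree, then the right subtree, then the node.
At C: go left to N.
  At N: go left to K.
    At K: go left to A.
      At A: go left to Z.
        Z is a leaf — visit Z.
      At A: go right to U.
        U is a leaf — visit U.
      Visit A.
    At K: go right to G.
      G is a leaf — visit G.
    Visit K.
  At N: go right to W.
    At W: go left to X.
      X is a leaf — visit X.
    At W: go right to F.
      F is a leaf — visit F.
    Visit W.
  Visit N.
At C: go right to H.
  H is a leaf — visit H.
Visit C.
Full post-order sequence: Z, U, A, G, K, X, F, W, N, H, C.

U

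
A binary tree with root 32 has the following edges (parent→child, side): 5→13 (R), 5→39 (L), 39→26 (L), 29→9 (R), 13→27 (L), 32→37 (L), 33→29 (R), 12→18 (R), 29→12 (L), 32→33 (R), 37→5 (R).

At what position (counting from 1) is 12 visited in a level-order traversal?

8

Level-order visits nodes level by level from the root, left to right within each level.
Level 0: 32
Level 1: 37, 33
Level 2: 5, 29
Level 3: 39, 13, 12, 9
Level 4: 26, 27, 18
Full level-order sequence: 32, 37, 33, 5, 29, 39, 13, 12, 9, 26, 27, 18.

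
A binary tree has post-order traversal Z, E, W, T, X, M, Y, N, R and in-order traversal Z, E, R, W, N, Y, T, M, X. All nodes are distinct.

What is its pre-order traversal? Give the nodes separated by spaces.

R E Z N W Y M T X

The last element of post-order is the root; it splits in-order into left and right subtrees.
Root R: left subtree has 2 nodes {Z, E}, right has 6 {W, N, Y, T, M, X}.
  Root E: left subtree has 1 node {Z}, right has 0 { }.
  Root N: left subtree has 1 node {W}, right has 4 {Y, T, M, X}.
    Root Y: left subtree has 0 nodes { }, right has 3 {T, M, X}.
      Root M: left subtree has 1 node {T}, right has 1 {X}.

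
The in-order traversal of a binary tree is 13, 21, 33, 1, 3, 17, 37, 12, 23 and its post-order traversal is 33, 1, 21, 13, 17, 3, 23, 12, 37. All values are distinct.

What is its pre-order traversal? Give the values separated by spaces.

37 3 13 21 1 33 17 12 23

The last element of post-order is the root; it splits in-order into left and right subtrees.
Root 37: left subtree has 6 nodes {13, 21, 33, 1, 3, 17}, right has 2 {12, 23}.
  Root 3: left subtree has 4 nodes {13, 21, 33, 1}, right has 1 {17}.
    Root 13: left subtree has 0 nodes { }, right has 3 {21, 33, 1}.
      Root 21: left subtree has 0 nodes { }, right has 2 {33, 1}.
        Root 1: left subtree has 1 node {33}, right has 0 { }.
  Root 12: left subtree has 0 nodes { }, right has 1 {23}.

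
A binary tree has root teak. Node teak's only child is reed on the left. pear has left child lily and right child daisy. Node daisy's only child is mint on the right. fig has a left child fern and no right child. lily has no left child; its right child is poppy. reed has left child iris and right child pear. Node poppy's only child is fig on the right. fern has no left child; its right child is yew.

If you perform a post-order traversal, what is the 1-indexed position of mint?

Post-order visits the left subtree, then the right subtree, then the node.
At teak: go left to reed.
  At reed: go left to iris.
    iris is a leaf — visit iris.
  At reed: go right to pear.
    At pear: go left to lily.
      At lily: no left child.
      At lily: go right to poppy.
        At poppy: no left child.
        At poppy: go right to fig.
          At fig: go left to fern.
            At fern: no left child.
            At fern: go right to yew.
              yew is a leaf — visit yew.
            Visit fern.
          At fig: no right child.
          Visit fig.
        Visit poppy.
      Visit lily.
    At pear: go right to daisy.
      At daisy: no left child.
      At daisy: go right to mint.
        mint is a leaf — visit mint.
      Visit daisy.
    Visit pear.
  Visit reed.
At teak: no right child.
Visit teak.
Full post-order sequence: iris, yew, fern, fig, poppy, lily, mint, daisy, pear, reed, teak.

7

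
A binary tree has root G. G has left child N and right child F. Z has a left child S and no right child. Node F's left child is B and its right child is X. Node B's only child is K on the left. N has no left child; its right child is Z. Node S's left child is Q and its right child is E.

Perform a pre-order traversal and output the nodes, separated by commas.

Pre-order visits the node, then its left subtree, then its right subtree.
Visit G.
At G: go left to N.
  Visit N.
  At N: no left child.
  At N: go right to Z.
    Visit Z.
    At Z: go left to S.
      Visit S.
      At S: go left to Q.
        Q is a leaf — visit Q.
      At S: go right to E.
        E is a leaf — visit E.
    At Z: no right child.
At G: go right to F.
  Visit F.
  At F: go left to B.
    Visit B.
    At B: go left to K.
      K is a leaf — visit K.
    At B: no right child.
  At F: go right to X.
    X is a leaf — visit X.

G, N, Z, S, Q, E, F, B, K, X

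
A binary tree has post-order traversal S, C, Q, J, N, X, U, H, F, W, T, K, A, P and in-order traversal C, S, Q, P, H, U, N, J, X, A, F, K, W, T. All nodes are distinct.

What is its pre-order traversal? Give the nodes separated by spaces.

The last element of post-order is the root; it splits in-order into left and right subtrees.
Root P: left subtree has 3 nodes {C, S, Q}, right has 10 {H, U, N, J, X, A, F, K, W, T}.
  Root Q: left subtree has 2 nodes {C, S}, right has 0 { }.
    Root C: left subtree has 0 nodes { }, right has 1 {S}.
  Root A: left subtree has 5 nodes {H, U, N, J, X}, right has 4 {F, K, W, T}.
    Root H: left subtree has 0 nodes { }, right has 4 {U, N, J, X}.
      Root U: left subtree has 0 nodes { }, right has 3 {N, J, X}.
        Root X: left subtree has 2 nodes {N, J}, right has 0 { }.
          Root N: left subtree has 0 nodes { }, right has 1 {J}.
    Root K: left subtree has 1 node {F}, right has 2 {W, T}.
      Root T: left subtree has 1 node {W}, right has 0 { }.

P Q C S A H U X N J K F T W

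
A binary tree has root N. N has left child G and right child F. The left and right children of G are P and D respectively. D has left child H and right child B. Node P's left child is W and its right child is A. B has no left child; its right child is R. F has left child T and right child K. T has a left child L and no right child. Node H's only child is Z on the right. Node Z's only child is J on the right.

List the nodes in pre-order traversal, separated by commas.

Pre-order visits the node, then its left subtree, then its right subtree.
Visit N.
At N: go left to G.
  Visit G.
  At G: go left to P.
    Visit P.
    At P: go left to W.
      W is a leaf — visit W.
    At P: go right to A.
      A is a leaf — visit A.
  At G: go right to D.
    Visit D.
    At D: go left to H.
      Visit H.
      At H: no left child.
      At H: go right to Z.
        Visit Z.
        At Z: no left child.
        At Z: go right to J.
          J is a leaf — visit J.
    At D: go right to B.
      Visit B.
      At B: no left child.
      At B: go right to R.
        R is a leaf — visit R.
At N: go right to F.
  Visit F.
  At F: go left to T.
    Visit T.
    At T: go left to L.
      L is a leaf — visit L.
    At T: no right child.
  At F: go right to K.
    K is a leaf — visit K.

N, G, P, W, A, D, H, Z, J, B, R, F, T, L, K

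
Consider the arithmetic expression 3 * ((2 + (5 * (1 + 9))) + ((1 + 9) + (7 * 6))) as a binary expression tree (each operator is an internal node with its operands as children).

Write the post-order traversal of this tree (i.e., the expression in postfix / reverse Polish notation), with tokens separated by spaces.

Post-order on an expression tree gives postfix notation: for each operator, emit left operand, right operand, then the operator.

3 2 5 1 9 + * + 1 9 + 7 6 * + + *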